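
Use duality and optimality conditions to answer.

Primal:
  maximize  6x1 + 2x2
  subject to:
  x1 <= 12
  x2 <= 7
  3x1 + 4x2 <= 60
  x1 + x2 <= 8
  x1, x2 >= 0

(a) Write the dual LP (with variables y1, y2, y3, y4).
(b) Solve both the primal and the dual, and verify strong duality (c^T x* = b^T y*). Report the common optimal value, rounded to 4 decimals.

The standard primal-dual pair for 'max c^T x s.t. A x <= b, x >= 0' is:
  Dual:  min b^T y  s.t.  A^T y >= c,  y >= 0.

So the dual LP is:
  minimize  12y1 + 7y2 + 60y3 + 8y4
  subject to:
    y1 + 3y3 + y4 >= 6
    y2 + 4y3 + y4 >= 2
    y1, y2, y3, y4 >= 0

Solving the primal: x* = (8, 0).
  primal value c^T x* = 48.
Solving the dual: y* = (0, 0, 0, 6).
  dual value b^T y* = 48.
Strong duality: c^T x* = b^T y*. Confirmed.

48


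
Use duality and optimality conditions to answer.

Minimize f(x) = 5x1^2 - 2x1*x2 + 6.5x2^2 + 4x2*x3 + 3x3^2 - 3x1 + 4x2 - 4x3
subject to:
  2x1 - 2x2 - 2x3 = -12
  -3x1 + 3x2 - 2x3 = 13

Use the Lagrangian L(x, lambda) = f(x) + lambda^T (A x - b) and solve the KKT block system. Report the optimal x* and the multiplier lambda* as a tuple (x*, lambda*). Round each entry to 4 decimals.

Form the Lagrangian:
  L(x, lambda) = (1/2) x^T Q x + c^T x + lambda^T (A x - b)
Stationarity (grad_x L = 0): Q x + c + A^T lambda = 0.
Primal feasibility: A x = b.

This gives the KKT block system:
  [ Q   A^T ] [ x     ]   [-c ]
  [ A    0  ] [ lambda ] = [ b ]

Solving the linear system:
  x*      = (-3.1579, 1.8421, 1)
  lambda* = (10.4632, -5.7789)
  f(x*)   = 106.7632

x* = (-3.1579, 1.8421, 1), lambda* = (10.4632, -5.7789)


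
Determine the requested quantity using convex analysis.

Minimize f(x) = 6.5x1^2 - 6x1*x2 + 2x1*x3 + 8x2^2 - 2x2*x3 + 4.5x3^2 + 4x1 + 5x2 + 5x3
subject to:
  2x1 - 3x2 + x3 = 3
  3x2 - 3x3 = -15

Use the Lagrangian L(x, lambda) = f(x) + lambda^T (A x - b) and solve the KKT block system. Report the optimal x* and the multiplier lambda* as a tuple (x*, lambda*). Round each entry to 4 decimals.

Form the Lagrangian:
  L(x, lambda) = (1/2) x^T Q x + c^T x + lambda^T (A x - b)
Stationarity (grad_x L = 0): Q x + c + A^T lambda = 0.
Primal feasibility: A x = b.

This gives the KKT block system:
  [ Q   A^T ] [ x     ]   [-c ]
  [ A    0  ] [ lambda ] = [ b ]

Solving the linear system:
  x*      = (-2.9231, -1.9231, 3.0769)
  lambda* = (8.1538, 12.9487)
  f(x*)   = 81.9231

x* = (-2.9231, -1.9231, 3.0769), lambda* = (8.1538, 12.9487)


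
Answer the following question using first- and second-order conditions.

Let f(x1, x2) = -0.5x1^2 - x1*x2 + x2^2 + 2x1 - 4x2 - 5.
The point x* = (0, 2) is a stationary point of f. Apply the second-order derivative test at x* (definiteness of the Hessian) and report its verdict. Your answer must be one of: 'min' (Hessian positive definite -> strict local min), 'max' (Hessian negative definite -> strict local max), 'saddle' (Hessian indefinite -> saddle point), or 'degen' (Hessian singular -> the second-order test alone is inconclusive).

Compute the Hessian H = grad^2 f:
  H = [[-1, -1], [-1, 2]]
Verify stationarity: grad f(x*) = H x* + g = (0, 0).
Eigenvalues of H: -1.3028, 2.3028.
Eigenvalues have mixed signs, so H is indefinite -> x* is a saddle point.

saddle


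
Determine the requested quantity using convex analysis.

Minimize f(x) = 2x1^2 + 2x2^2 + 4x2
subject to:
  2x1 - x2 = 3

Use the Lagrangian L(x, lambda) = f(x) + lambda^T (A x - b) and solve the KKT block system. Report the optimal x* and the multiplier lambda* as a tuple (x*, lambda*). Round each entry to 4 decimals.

Form the Lagrangian:
  L(x, lambda) = (1/2) x^T Q x + c^T x + lambda^T (A x - b)
Stationarity (grad_x L = 0): Q x + c + A^T lambda = 0.
Primal feasibility: A x = b.

This gives the KKT block system:
  [ Q   A^T ] [ x     ]   [-c ]
  [ A    0  ] [ lambda ] = [ b ]

Solving the linear system:
  x*      = (0.8, -1.4)
  lambda* = (-1.6)
  f(x*)   = -0.4

x* = (0.8, -1.4), lambda* = (-1.6)


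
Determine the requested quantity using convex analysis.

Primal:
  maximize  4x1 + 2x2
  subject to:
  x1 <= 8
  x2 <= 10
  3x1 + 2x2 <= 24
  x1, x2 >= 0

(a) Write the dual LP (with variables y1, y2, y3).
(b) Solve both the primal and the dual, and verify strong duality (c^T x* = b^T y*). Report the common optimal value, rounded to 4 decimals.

The standard primal-dual pair for 'max c^T x s.t. A x <= b, x >= 0' is:
  Dual:  min b^T y  s.t.  A^T y >= c,  y >= 0.

So the dual LP is:
  minimize  8y1 + 10y2 + 24y3
  subject to:
    y1 + 3y3 >= 4
    y2 + 2y3 >= 2
    y1, y2, y3 >= 0

Solving the primal: x* = (8, 0).
  primal value c^T x* = 32.
Solving the dual: y* = (1, 0, 1).
  dual value b^T y* = 32.
Strong duality: c^T x* = b^T y*. Confirmed.

32


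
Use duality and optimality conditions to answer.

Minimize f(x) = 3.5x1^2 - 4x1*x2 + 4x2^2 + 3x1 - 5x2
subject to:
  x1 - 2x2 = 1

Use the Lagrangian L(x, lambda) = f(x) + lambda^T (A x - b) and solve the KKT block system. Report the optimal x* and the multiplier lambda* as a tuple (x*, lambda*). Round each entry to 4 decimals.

Form the Lagrangian:
  L(x, lambda) = (1/2) x^T Q x + c^T x + lambda^T (A x - b)
Stationarity (grad_x L = 0): Q x + c + A^T lambda = 0.
Primal feasibility: A x = b.

This gives the KKT block system:
  [ Q   A^T ] [ x     ]   [-c ]
  [ A    0  ] [ lambda ] = [ b ]

Solving the linear system:
  x*      = (-0.1, -0.55)
  lambda* = (-4.5)
  f(x*)   = 3.475

x* = (-0.1, -0.55), lambda* = (-4.5)


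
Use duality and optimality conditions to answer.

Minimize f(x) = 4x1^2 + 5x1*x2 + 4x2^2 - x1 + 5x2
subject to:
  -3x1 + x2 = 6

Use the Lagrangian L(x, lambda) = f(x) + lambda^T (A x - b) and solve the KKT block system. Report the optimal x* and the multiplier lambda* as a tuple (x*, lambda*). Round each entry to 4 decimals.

Form the Lagrangian:
  L(x, lambda) = (1/2) x^T Q x + c^T x + lambda^T (A x - b)
Stationarity (grad_x L = 0): Q x + c + A^T lambda = 0.
Primal feasibility: A x = b.

This gives the KKT block system:
  [ Q   A^T ] [ x     ]   [-c ]
  [ A    0  ] [ lambda ] = [ b ]

Solving the linear system:
  x*      = (-1.7091, 0.8727)
  lambda* = (-3.4364)
  f(x*)   = 13.3455

x* = (-1.7091, 0.8727), lambda* = (-3.4364)


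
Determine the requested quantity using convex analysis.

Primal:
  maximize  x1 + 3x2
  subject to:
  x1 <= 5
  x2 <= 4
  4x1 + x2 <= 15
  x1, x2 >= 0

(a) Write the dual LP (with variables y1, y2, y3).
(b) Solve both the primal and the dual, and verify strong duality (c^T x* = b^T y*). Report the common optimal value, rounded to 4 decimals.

The standard primal-dual pair for 'max c^T x s.t. A x <= b, x >= 0' is:
  Dual:  min b^T y  s.t.  A^T y >= c,  y >= 0.

So the dual LP is:
  minimize  5y1 + 4y2 + 15y3
  subject to:
    y1 + 4y3 >= 1
    y2 + y3 >= 3
    y1, y2, y3 >= 0

Solving the primal: x* = (2.75, 4).
  primal value c^T x* = 14.75.
Solving the dual: y* = (0, 2.75, 0.25).
  dual value b^T y* = 14.75.
Strong duality: c^T x* = b^T y*. Confirmed.

14.75


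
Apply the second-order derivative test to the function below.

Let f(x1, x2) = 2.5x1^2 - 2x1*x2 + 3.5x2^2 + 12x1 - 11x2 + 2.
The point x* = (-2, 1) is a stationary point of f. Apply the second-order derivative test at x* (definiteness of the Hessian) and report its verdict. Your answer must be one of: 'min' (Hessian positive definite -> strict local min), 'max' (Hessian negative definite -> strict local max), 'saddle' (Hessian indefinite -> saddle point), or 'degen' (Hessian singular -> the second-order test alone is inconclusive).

Compute the Hessian H = grad^2 f:
  H = [[5, -2], [-2, 7]]
Verify stationarity: grad f(x*) = H x* + g = (0, 0).
Eigenvalues of H: 3.7639, 8.2361.
Both eigenvalues > 0, so H is positive definite -> x* is a strict local min.

min


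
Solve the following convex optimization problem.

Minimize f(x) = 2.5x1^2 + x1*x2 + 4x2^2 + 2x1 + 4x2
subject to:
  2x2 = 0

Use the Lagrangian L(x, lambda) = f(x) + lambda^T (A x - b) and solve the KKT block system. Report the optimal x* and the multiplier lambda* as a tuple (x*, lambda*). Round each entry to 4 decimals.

Form the Lagrangian:
  L(x, lambda) = (1/2) x^T Q x + c^T x + lambda^T (A x - b)
Stationarity (grad_x L = 0): Q x + c + A^T lambda = 0.
Primal feasibility: A x = b.

This gives the KKT block system:
  [ Q   A^T ] [ x     ]   [-c ]
  [ A    0  ] [ lambda ] = [ b ]

Solving the linear system:
  x*      = (-0.4, 0)
  lambda* = (-1.8)
  f(x*)   = -0.4

x* = (-0.4, 0), lambda* = (-1.8)


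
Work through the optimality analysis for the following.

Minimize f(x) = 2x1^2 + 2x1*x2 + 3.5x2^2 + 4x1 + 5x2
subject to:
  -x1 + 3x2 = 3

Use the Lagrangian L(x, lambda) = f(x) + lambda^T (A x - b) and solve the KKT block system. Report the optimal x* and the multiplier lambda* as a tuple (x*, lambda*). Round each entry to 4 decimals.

Form the Lagrangian:
  L(x, lambda) = (1/2) x^T Q x + c^T x + lambda^T (A x - b)
Stationarity (grad_x L = 0): Q x + c + A^T lambda = 0.
Primal feasibility: A x = b.

This gives the KKT block system:
  [ Q   A^T ] [ x     ]   [-c ]
  [ A    0  ] [ lambda ] = [ b ]

Solving the linear system:
  x*      = (-1.6364, 0.4545)
  lambda* = (-1.6364)
  f(x*)   = 0.3182

x* = (-1.6364, 0.4545), lambda* = (-1.6364)


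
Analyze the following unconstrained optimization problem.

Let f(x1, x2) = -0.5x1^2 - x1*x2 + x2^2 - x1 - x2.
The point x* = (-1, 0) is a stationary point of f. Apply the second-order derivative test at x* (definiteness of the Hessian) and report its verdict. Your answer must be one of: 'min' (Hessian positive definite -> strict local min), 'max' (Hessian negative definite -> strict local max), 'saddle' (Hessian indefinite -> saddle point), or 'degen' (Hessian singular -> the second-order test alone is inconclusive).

Compute the Hessian H = grad^2 f:
  H = [[-1, -1], [-1, 2]]
Verify stationarity: grad f(x*) = H x* + g = (0, 0).
Eigenvalues of H: -1.3028, 2.3028.
Eigenvalues have mixed signs, so H is indefinite -> x* is a saddle point.

saddle


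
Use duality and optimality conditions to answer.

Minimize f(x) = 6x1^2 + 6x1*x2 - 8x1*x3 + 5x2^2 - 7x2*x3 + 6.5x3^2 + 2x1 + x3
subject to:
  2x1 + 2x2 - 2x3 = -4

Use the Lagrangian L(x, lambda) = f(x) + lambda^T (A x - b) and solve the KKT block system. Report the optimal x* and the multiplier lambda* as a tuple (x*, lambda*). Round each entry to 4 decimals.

Form the Lagrangian:
  L(x, lambda) = (1/2) x^T Q x + c^T x + lambda^T (A x - b)
Stationarity (grad_x L = 0): Q x + c + A^T lambda = 0.
Primal feasibility: A x = b.

This gives the KKT block system:
  [ Q   A^T ] [ x     ]   [-c ]
  [ A    0  ] [ lambda ] = [ b ]

Solving the linear system:
  x*      = (-1, -1, 0)
  lambda* = (8)
  f(x*)   = 15

x* = (-1, -1, 0), lambda* = (8)


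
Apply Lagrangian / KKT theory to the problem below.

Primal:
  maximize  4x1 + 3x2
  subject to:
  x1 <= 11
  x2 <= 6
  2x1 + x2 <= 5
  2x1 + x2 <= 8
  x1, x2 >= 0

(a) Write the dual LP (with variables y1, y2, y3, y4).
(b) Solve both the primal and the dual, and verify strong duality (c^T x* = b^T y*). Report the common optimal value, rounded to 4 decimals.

The standard primal-dual pair for 'max c^T x s.t. A x <= b, x >= 0' is:
  Dual:  min b^T y  s.t.  A^T y >= c,  y >= 0.

So the dual LP is:
  minimize  11y1 + 6y2 + 5y3 + 8y4
  subject to:
    y1 + 2y3 + 2y4 >= 4
    y2 + y3 + y4 >= 3
    y1, y2, y3, y4 >= 0

Solving the primal: x* = (0, 5).
  primal value c^T x* = 15.
Solving the dual: y* = (0, 0, 3, 0).
  dual value b^T y* = 15.
Strong duality: c^T x* = b^T y*. Confirmed.

15


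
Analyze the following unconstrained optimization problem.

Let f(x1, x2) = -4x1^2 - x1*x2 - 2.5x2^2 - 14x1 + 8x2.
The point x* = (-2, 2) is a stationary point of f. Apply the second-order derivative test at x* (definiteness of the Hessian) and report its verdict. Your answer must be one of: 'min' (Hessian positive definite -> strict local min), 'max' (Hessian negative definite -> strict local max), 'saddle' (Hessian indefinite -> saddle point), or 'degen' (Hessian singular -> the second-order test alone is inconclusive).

Compute the Hessian H = grad^2 f:
  H = [[-8, -1], [-1, -5]]
Verify stationarity: grad f(x*) = H x* + g = (0, 0).
Eigenvalues of H: -8.3028, -4.6972.
Both eigenvalues < 0, so H is negative definite -> x* is a strict local max.

max


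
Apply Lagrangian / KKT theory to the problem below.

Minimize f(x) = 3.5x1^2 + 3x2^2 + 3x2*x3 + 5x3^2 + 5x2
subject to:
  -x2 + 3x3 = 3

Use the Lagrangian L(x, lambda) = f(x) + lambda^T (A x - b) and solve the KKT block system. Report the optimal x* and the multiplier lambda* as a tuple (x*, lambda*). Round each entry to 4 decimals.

Form the Lagrangian:
  L(x, lambda) = (1/2) x^T Q x + c^T x + lambda^T (A x - b)
Stationarity (grad_x L = 0): Q x + c + A^T lambda = 0.
Primal feasibility: A x = b.

This gives the KKT block system:
  [ Q   A^T ] [ x     ]   [-c ]
  [ A    0  ] [ lambda ] = [ b ]

Solving the linear system:
  x*      = (0, -1.2439, 0.5854)
  lambda* = (-0.7073)
  f(x*)   = -2.0488

x* = (0, -1.2439, 0.5854), lambda* = (-0.7073)


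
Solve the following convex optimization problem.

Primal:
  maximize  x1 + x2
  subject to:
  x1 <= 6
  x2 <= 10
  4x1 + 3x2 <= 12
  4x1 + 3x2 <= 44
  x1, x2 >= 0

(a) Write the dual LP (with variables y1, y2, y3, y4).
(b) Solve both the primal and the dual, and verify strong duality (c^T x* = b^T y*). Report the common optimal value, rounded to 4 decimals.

The standard primal-dual pair for 'max c^T x s.t. A x <= b, x >= 0' is:
  Dual:  min b^T y  s.t.  A^T y >= c,  y >= 0.

So the dual LP is:
  minimize  6y1 + 10y2 + 12y3 + 44y4
  subject to:
    y1 + 4y3 + 4y4 >= 1
    y2 + 3y3 + 3y4 >= 1
    y1, y2, y3, y4 >= 0

Solving the primal: x* = (0, 4).
  primal value c^T x* = 4.
Solving the dual: y* = (0, 0, 0.3333, 0).
  dual value b^T y* = 4.
Strong duality: c^T x* = b^T y*. Confirmed.

4


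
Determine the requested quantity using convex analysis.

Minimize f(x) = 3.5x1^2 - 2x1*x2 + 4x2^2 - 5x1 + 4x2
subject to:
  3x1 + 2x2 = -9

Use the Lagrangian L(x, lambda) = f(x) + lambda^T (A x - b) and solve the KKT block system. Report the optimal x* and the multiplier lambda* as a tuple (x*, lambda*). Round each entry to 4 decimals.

Form the Lagrangian:
  L(x, lambda) = (1/2) x^T Q x + c^T x + lambda^T (A x - b)
Stationarity (grad_x L = 0): Q x + c + A^T lambda = 0.
Primal feasibility: A x = b.

This gives the KKT block system:
  [ Q   A^T ] [ x     ]   [-c ]
  [ A    0  ] [ lambda ] = [ b ]

Solving the linear system:
  x*      = (-1.6774, -1.9839)
  lambda* = (4.2581)
  f(x*)   = 19.3871

x* = (-1.6774, -1.9839), lambda* = (4.2581)


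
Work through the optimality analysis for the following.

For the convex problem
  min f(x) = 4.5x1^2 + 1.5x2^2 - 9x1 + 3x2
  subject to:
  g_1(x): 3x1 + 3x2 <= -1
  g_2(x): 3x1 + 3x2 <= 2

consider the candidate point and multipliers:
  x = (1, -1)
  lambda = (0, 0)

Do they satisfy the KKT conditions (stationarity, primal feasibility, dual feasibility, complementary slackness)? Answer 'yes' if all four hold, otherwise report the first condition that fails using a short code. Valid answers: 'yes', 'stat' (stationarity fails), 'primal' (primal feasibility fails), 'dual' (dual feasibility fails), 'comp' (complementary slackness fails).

Gradient of f: grad f(x) = Q x + c = (0, 0)
Constraint values g_i(x) = a_i^T x - b_i:
  g_1((1, -1)) = 1
  g_2((1, -1)) = -2
Stationarity residual: grad f(x) + sum_i lambda_i a_i = (0, 0)
  -> stationarity OK
Primal feasibility (all g_i <= 0): FAILS
Dual feasibility (all lambda_i >= 0): OK
Complementary slackness (lambda_i * g_i(x) = 0 for all i): OK

Verdict: the first failing condition is primal_feasibility -> primal.

primal


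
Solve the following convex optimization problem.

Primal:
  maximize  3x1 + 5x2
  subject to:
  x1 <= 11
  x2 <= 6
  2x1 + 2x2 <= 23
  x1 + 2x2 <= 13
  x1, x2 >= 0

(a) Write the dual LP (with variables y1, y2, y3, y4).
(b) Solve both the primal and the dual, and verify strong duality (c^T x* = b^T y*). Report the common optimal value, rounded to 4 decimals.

The standard primal-dual pair for 'max c^T x s.t. A x <= b, x >= 0' is:
  Dual:  min b^T y  s.t.  A^T y >= c,  y >= 0.

So the dual LP is:
  minimize  11y1 + 6y2 + 23y3 + 13y4
  subject to:
    y1 + 2y3 + y4 >= 3
    y2 + 2y3 + 2y4 >= 5
    y1, y2, y3, y4 >= 0

Solving the primal: x* = (10, 1.5).
  primal value c^T x* = 37.5.
Solving the dual: y* = (0, 0, 0.5, 2).
  dual value b^T y* = 37.5.
Strong duality: c^T x* = b^T y*. Confirmed.

37.5


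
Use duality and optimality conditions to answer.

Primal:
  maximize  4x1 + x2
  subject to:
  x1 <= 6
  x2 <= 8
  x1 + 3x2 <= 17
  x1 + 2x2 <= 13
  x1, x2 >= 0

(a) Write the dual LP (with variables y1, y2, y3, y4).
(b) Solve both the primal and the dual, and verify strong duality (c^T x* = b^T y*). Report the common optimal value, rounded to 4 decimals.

The standard primal-dual pair for 'max c^T x s.t. A x <= b, x >= 0' is:
  Dual:  min b^T y  s.t.  A^T y >= c,  y >= 0.

So the dual LP is:
  minimize  6y1 + 8y2 + 17y3 + 13y4
  subject to:
    y1 + y3 + y4 >= 4
    y2 + 3y3 + 2y4 >= 1
    y1, y2, y3, y4 >= 0

Solving the primal: x* = (6, 3.5).
  primal value c^T x* = 27.5.
Solving the dual: y* = (3.5, 0, 0, 0.5).
  dual value b^T y* = 27.5.
Strong duality: c^T x* = b^T y*. Confirmed.

27.5


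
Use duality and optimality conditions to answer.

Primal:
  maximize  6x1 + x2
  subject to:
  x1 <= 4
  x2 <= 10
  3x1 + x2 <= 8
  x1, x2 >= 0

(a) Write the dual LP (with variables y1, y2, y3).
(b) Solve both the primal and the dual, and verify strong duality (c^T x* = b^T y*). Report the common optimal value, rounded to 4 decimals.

The standard primal-dual pair for 'max c^T x s.t. A x <= b, x >= 0' is:
  Dual:  min b^T y  s.t.  A^T y >= c,  y >= 0.

So the dual LP is:
  minimize  4y1 + 10y2 + 8y3
  subject to:
    y1 + 3y3 >= 6
    y2 + y3 >= 1
    y1, y2, y3 >= 0

Solving the primal: x* = (2.6667, 0).
  primal value c^T x* = 16.
Solving the dual: y* = (0, 0, 2).
  dual value b^T y* = 16.
Strong duality: c^T x* = b^T y*. Confirmed.

16


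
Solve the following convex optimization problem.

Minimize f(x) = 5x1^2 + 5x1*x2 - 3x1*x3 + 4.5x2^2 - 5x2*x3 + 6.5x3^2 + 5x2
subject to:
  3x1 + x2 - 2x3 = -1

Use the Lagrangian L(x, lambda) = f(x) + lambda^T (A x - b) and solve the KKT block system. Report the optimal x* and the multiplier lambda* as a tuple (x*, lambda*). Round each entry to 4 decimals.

Form the Lagrangian:
  L(x, lambda) = (1/2) x^T Q x + c^T x + lambda^T (A x - b)
Stationarity (grad_x L = 0): Q x + c + A^T lambda = 0.
Primal feasibility: A x = b.

This gives the KKT block system:
  [ Q   A^T ] [ x     ]   [-c ]
  [ A    0  ] [ lambda ] = [ b ]

Solving the linear system:
  x*      = (-0.1436, -0.6792, -0.055)
  lambda* = (1.5557)
  f(x*)   = -0.9201

x* = (-0.1436, -0.6792, -0.055), lambda* = (1.5557)


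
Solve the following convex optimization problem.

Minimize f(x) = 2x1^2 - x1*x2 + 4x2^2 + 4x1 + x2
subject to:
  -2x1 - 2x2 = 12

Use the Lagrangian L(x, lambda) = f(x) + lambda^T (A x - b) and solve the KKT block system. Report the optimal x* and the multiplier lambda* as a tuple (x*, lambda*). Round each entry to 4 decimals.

Form the Lagrangian:
  L(x, lambda) = (1/2) x^T Q x + c^T x + lambda^T (A x - b)
Stationarity (grad_x L = 0): Q x + c + A^T lambda = 0.
Primal feasibility: A x = b.

This gives the KKT block system:
  [ Q   A^T ] [ x     ]   [-c ]
  [ A    0  ] [ lambda ] = [ b ]

Solving the linear system:
  x*      = (-4.0714, -1.9286)
  lambda* = (-5.1786)
  f(x*)   = 21.9643

x* = (-4.0714, -1.9286), lambda* = (-5.1786)


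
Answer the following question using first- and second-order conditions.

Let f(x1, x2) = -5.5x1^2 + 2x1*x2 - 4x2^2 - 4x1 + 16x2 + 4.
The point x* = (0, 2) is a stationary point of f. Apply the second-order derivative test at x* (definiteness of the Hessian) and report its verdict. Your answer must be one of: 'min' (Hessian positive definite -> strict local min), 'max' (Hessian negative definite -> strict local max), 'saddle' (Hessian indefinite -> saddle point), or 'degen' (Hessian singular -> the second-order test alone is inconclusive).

Compute the Hessian H = grad^2 f:
  H = [[-11, 2], [2, -8]]
Verify stationarity: grad f(x*) = H x* + g = (0, 0).
Eigenvalues of H: -12, -7.
Both eigenvalues < 0, so H is negative definite -> x* is a strict local max.

max


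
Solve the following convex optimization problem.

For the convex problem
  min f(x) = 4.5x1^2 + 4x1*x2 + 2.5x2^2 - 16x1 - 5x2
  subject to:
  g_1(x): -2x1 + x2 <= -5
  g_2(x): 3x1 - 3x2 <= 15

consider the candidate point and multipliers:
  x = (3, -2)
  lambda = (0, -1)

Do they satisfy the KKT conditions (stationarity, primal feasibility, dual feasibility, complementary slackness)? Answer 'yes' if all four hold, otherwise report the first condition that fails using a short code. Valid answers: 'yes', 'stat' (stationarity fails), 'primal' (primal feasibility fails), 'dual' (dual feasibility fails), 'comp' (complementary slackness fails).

Gradient of f: grad f(x) = Q x + c = (3, -3)
Constraint values g_i(x) = a_i^T x - b_i:
  g_1((3, -2)) = -3
  g_2((3, -2)) = 0
Stationarity residual: grad f(x) + sum_i lambda_i a_i = (0, 0)
  -> stationarity OK
Primal feasibility (all g_i <= 0): OK
Dual feasibility (all lambda_i >= 0): FAILS
Complementary slackness (lambda_i * g_i(x) = 0 for all i): OK

Verdict: the first failing condition is dual_feasibility -> dual.

dual


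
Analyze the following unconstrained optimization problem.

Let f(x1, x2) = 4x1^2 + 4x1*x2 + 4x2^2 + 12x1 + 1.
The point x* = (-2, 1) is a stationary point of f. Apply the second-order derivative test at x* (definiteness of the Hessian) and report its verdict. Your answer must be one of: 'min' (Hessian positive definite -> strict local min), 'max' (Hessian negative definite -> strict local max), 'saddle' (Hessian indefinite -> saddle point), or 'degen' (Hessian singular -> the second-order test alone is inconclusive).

Compute the Hessian H = grad^2 f:
  H = [[8, 4], [4, 8]]
Verify stationarity: grad f(x*) = H x* + g = (0, 0).
Eigenvalues of H: 4, 12.
Both eigenvalues > 0, so H is positive definite -> x* is a strict local min.

min


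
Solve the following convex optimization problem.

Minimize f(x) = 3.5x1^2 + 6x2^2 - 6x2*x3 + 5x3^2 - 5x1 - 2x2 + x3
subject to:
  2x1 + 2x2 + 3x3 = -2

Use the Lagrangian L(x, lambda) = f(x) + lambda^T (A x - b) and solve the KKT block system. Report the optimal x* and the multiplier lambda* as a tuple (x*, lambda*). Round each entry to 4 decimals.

Form the Lagrangian:
  L(x, lambda) = (1/2) x^T Q x + c^T x + lambda^T (A x - b)
Stationarity (grad_x L = 0): Q x + c + A^T lambda = 0.
Primal feasibility: A x = b.

This gives the KKT block system:
  [ Q   A^T ] [ x     ]   [-c ]
  [ A    0  ] [ lambda ] = [ b ]

Solving the linear system:
  x*      = (0.3774, -0.3667, -0.6738)
  lambda* = (1.1791)
  f(x*)   = 0.2655

x* = (0.3774, -0.3667, -0.6738), lambda* = (1.1791)


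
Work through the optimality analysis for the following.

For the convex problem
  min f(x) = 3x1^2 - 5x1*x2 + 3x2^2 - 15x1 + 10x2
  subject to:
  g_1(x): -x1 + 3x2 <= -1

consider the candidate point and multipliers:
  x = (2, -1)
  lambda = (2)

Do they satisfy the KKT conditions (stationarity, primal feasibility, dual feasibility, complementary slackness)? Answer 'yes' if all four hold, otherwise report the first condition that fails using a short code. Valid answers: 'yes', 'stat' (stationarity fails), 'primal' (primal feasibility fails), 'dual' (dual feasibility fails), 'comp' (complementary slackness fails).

Gradient of f: grad f(x) = Q x + c = (2, -6)
Constraint values g_i(x) = a_i^T x - b_i:
  g_1((2, -1)) = -4
Stationarity residual: grad f(x) + sum_i lambda_i a_i = (0, 0)
  -> stationarity OK
Primal feasibility (all g_i <= 0): OK
Dual feasibility (all lambda_i >= 0): OK
Complementary slackness (lambda_i * g_i(x) = 0 for all i): FAILS

Verdict: the first failing condition is complementary_slackness -> comp.

comp


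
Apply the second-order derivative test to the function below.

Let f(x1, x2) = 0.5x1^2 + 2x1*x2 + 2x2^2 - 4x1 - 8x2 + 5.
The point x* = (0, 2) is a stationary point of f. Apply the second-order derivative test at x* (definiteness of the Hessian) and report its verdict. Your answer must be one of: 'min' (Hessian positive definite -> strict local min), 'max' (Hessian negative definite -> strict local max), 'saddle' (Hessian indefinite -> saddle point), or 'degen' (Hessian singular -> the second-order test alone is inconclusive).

Compute the Hessian H = grad^2 f:
  H = [[1, 2], [2, 4]]
Verify stationarity: grad f(x*) = H x* + g = (0, 0).
Eigenvalues of H: 0, 5.
H has a zero eigenvalue (singular; positive semidefinite but not definite), so H is neither positive definite, negative definite, nor indefinite. The second-order test alone is inconclusive -> degen.
(Indeed, f is constant along the null direction of H through x*, so x* is not a strict local extremum.)

degen


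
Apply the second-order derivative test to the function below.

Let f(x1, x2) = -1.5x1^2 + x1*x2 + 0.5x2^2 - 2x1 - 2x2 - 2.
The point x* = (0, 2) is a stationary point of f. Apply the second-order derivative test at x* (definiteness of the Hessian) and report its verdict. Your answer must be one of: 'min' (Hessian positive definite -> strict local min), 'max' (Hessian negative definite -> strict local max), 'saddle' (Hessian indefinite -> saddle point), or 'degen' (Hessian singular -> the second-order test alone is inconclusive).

Compute the Hessian H = grad^2 f:
  H = [[-3, 1], [1, 1]]
Verify stationarity: grad f(x*) = H x* + g = (0, 0).
Eigenvalues of H: -3.2361, 1.2361.
Eigenvalues have mixed signs, so H is indefinite -> x* is a saddle point.

saddle


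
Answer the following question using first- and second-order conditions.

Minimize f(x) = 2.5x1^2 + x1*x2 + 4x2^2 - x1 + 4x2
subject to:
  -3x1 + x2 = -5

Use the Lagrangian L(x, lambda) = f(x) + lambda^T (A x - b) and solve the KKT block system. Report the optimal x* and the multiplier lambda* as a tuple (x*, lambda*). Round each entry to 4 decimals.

Form the Lagrangian:
  L(x, lambda) = (1/2) x^T Q x + c^T x + lambda^T (A x - b)
Stationarity (grad_x L = 0): Q x + c + A^T lambda = 0.
Primal feasibility: A x = b.

This gives the KKT block system:
  [ Q   A^T ] [ x     ]   [-c ]
  [ A    0  ] [ lambda ] = [ b ]

Solving the linear system:
  x*      = (1.3735, -0.8795)
  lambda* = (1.6627)
  f(x*)   = 1.7108

x* = (1.3735, -0.8795), lambda* = (1.6627)


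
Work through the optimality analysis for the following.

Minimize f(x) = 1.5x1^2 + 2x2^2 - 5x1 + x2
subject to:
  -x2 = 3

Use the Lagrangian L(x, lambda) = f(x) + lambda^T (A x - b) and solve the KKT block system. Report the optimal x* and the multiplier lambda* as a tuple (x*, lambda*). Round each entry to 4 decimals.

Form the Lagrangian:
  L(x, lambda) = (1/2) x^T Q x + c^T x + lambda^T (A x - b)
Stationarity (grad_x L = 0): Q x + c + A^T lambda = 0.
Primal feasibility: A x = b.

This gives the KKT block system:
  [ Q   A^T ] [ x     ]   [-c ]
  [ A    0  ] [ lambda ] = [ b ]

Solving the linear system:
  x*      = (1.6667, -3)
  lambda* = (-11)
  f(x*)   = 10.8333

x* = (1.6667, -3), lambda* = (-11)


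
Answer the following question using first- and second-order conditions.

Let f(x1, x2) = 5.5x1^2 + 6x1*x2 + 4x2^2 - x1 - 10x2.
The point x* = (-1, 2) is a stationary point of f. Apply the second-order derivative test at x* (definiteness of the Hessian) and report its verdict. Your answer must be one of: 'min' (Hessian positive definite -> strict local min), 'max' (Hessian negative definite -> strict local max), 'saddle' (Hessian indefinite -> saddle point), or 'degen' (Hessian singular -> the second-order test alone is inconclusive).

Compute the Hessian H = grad^2 f:
  H = [[11, 6], [6, 8]]
Verify stationarity: grad f(x*) = H x* + g = (0, 0).
Eigenvalues of H: 3.3153, 15.6847.
Both eigenvalues > 0, so H is positive definite -> x* is a strict local min.

min


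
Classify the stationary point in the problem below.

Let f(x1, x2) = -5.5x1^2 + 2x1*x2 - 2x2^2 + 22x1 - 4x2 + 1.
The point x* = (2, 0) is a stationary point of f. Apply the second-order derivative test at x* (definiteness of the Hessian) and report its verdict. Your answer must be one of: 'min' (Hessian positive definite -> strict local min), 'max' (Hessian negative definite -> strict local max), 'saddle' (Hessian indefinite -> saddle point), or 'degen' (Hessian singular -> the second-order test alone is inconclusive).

Compute the Hessian H = grad^2 f:
  H = [[-11, 2], [2, -4]]
Verify stationarity: grad f(x*) = H x* + g = (0, 0).
Eigenvalues of H: -11.5311, -3.4689.
Both eigenvalues < 0, so H is negative definite -> x* is a strict local max.

max


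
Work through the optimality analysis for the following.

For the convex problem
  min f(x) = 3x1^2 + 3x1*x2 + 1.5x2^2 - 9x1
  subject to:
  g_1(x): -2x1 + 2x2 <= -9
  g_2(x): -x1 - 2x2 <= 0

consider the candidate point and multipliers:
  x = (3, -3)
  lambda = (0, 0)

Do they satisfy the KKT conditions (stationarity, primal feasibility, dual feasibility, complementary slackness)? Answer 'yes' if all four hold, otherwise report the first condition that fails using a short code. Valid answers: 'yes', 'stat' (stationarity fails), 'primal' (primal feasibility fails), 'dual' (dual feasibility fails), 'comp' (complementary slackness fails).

Gradient of f: grad f(x) = Q x + c = (0, 0)
Constraint values g_i(x) = a_i^T x - b_i:
  g_1((3, -3)) = -3
  g_2((3, -3)) = 3
Stationarity residual: grad f(x) + sum_i lambda_i a_i = (0, 0)
  -> stationarity OK
Primal feasibility (all g_i <= 0): FAILS
Dual feasibility (all lambda_i >= 0): OK
Complementary slackness (lambda_i * g_i(x) = 0 for all i): OK

Verdict: the first failing condition is primal_feasibility -> primal.

primal


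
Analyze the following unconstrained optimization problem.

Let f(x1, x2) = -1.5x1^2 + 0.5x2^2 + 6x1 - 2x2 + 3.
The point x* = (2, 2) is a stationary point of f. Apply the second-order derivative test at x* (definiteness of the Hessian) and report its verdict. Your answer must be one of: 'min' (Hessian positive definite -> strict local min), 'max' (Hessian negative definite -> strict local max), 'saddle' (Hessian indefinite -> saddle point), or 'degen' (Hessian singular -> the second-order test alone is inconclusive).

Compute the Hessian H = grad^2 f:
  H = [[-3, 0], [0, 1]]
Verify stationarity: grad f(x*) = H x* + g = (0, 0).
Eigenvalues of H: -3, 1.
Eigenvalues have mixed signs, so H is indefinite -> x* is a saddle point.

saddle


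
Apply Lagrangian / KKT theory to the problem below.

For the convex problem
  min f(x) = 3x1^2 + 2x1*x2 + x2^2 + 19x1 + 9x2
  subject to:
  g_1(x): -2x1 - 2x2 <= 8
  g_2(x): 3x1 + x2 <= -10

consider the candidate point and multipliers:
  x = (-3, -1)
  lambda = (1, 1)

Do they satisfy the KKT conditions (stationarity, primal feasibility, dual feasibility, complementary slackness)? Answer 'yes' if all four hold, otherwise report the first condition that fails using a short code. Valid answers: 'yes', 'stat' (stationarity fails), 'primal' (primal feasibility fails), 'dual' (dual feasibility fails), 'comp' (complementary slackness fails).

Gradient of f: grad f(x) = Q x + c = (-1, 1)
Constraint values g_i(x) = a_i^T x - b_i:
  g_1((-3, -1)) = 0
  g_2((-3, -1)) = 0
Stationarity residual: grad f(x) + sum_i lambda_i a_i = (0, 0)
  -> stationarity OK
Primal feasibility (all g_i <= 0): OK
Dual feasibility (all lambda_i >= 0): OK
Complementary slackness (lambda_i * g_i(x) = 0 for all i): OK

Verdict: yes, KKT holds.

yes


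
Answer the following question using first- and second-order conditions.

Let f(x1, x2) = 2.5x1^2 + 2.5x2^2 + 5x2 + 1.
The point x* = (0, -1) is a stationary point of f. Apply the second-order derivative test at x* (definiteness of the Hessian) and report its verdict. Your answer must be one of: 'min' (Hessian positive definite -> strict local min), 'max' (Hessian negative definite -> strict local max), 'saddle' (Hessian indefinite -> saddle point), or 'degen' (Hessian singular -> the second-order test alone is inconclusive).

Compute the Hessian H = grad^2 f:
  H = [[5, 0], [0, 5]]
Verify stationarity: grad f(x*) = H x* + g = (0, 0).
Eigenvalues of H: 5, 5.
Both eigenvalues > 0, so H is positive definite -> x* is a strict local min.

min


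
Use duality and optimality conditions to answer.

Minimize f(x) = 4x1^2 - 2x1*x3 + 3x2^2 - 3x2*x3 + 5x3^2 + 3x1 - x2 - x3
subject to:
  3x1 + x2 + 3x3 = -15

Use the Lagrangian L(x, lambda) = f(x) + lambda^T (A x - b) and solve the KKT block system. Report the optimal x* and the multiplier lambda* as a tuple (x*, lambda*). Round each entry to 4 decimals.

Form the Lagrangian:
  L(x, lambda) = (1/2) x^T Q x + c^T x + lambda^T (A x - b)
Stationarity (grad_x L = 0): Q x + c + A^T lambda = 0.
Primal feasibility: A x = b.

This gives the KKT block system:
  [ Q   A^T ] [ x     ]   [-c ]
  [ A    0  ] [ lambda ] = [ b ]

Solving the linear system:
  x*      = (-2.4175, -1.5451, -2.0675)
  lambda* = (4.0682)
  f(x*)   = 28.6919

x* = (-2.4175, -1.5451, -2.0675), lambda* = (4.0682)


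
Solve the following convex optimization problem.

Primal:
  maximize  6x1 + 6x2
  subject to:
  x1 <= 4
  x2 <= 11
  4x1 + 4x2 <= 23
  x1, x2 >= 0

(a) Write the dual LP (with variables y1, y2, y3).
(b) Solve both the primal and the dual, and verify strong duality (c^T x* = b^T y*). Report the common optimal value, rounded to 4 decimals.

The standard primal-dual pair for 'max c^T x s.t. A x <= b, x >= 0' is:
  Dual:  min b^T y  s.t.  A^T y >= c,  y >= 0.

So the dual LP is:
  minimize  4y1 + 11y2 + 23y3
  subject to:
    y1 + 4y3 >= 6
    y2 + 4y3 >= 6
    y1, y2, y3 >= 0

Solving the primal: x* = (0, 5.75).
  primal value c^T x* = 34.5.
Solving the dual: y* = (0, 0, 1.5).
  dual value b^T y* = 34.5.
Strong duality: c^T x* = b^T y*. Confirmed.

34.5


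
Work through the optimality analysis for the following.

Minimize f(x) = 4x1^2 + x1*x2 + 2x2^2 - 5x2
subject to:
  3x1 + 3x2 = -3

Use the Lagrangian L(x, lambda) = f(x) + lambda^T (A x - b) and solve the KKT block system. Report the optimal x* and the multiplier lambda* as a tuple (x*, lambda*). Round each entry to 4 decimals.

Form the Lagrangian:
  L(x, lambda) = (1/2) x^T Q x + c^T x + lambda^T (A x - b)
Stationarity (grad_x L = 0): Q x + c + A^T lambda = 0.
Primal feasibility: A x = b.

This gives the KKT block system:
  [ Q   A^T ] [ x     ]   [-c ]
  [ A    0  ] [ lambda ] = [ b ]

Solving the linear system:
  x*      = (-0.8, -0.2)
  lambda* = (2.2)
  f(x*)   = 3.8

x* = (-0.8, -0.2), lambda* = (2.2)


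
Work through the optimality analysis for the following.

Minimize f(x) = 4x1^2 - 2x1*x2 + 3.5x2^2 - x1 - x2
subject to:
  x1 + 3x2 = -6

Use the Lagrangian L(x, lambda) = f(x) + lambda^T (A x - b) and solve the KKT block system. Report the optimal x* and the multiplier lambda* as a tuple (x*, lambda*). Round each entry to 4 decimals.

Form the Lagrangian:
  L(x, lambda) = (1/2) x^T Q x + c^T x + lambda^T (A x - b)
Stationarity (grad_x L = 0): Q x + c + A^T lambda = 0.
Primal feasibility: A x = b.

This gives the KKT block system:
  [ Q   A^T ] [ x     ]   [-c ]
  [ A    0  ] [ lambda ] = [ b ]

Solving the linear system:
  x*      = (-0.7912, -1.7363)
  lambda* = (3.8571)
  f(x*)   = 12.8352

x* = (-0.7912, -1.7363), lambda* = (3.8571)


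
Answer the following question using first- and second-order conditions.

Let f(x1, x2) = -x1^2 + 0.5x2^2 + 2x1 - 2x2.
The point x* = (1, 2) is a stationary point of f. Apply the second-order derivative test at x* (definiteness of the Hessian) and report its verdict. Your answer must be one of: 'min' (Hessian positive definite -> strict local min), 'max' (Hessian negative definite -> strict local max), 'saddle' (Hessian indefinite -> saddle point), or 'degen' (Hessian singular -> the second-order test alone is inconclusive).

Compute the Hessian H = grad^2 f:
  H = [[-2, 0], [0, 1]]
Verify stationarity: grad f(x*) = H x* + g = (0, 0).
Eigenvalues of H: -2, 1.
Eigenvalues have mixed signs, so H is indefinite -> x* is a saddle point.

saddle


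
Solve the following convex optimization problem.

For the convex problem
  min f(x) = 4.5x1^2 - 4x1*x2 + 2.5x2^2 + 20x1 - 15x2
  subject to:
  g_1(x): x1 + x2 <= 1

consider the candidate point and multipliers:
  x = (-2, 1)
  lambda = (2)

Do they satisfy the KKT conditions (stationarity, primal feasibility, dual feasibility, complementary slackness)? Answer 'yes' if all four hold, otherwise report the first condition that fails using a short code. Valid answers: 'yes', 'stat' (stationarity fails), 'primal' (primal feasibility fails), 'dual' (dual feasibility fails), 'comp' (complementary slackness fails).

Gradient of f: grad f(x) = Q x + c = (-2, -2)
Constraint values g_i(x) = a_i^T x - b_i:
  g_1((-2, 1)) = -2
Stationarity residual: grad f(x) + sum_i lambda_i a_i = (0, 0)
  -> stationarity OK
Primal feasibility (all g_i <= 0): OK
Dual feasibility (all lambda_i >= 0): OK
Complementary slackness (lambda_i * g_i(x) = 0 for all i): FAILS

Verdict: the first failing condition is complementary_slackness -> comp.

comp


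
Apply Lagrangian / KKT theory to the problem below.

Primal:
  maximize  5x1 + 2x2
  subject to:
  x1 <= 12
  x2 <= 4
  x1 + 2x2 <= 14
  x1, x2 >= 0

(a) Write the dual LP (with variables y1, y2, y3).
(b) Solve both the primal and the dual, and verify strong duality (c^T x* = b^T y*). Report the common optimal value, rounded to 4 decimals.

The standard primal-dual pair for 'max c^T x s.t. A x <= b, x >= 0' is:
  Dual:  min b^T y  s.t.  A^T y >= c,  y >= 0.

So the dual LP is:
  minimize  12y1 + 4y2 + 14y3
  subject to:
    y1 + y3 >= 5
    y2 + 2y3 >= 2
    y1, y2, y3 >= 0

Solving the primal: x* = (12, 1).
  primal value c^T x* = 62.
Solving the dual: y* = (4, 0, 1).
  dual value b^T y* = 62.
Strong duality: c^T x* = b^T y*. Confirmed.

62


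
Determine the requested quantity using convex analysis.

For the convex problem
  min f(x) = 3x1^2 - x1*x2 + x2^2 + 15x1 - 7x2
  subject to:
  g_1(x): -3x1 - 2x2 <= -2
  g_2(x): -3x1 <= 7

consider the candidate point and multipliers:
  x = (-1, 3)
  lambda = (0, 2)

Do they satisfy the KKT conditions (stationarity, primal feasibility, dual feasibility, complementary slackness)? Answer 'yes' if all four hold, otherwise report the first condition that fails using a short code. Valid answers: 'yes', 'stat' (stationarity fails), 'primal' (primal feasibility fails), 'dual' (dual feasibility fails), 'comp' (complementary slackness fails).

Gradient of f: grad f(x) = Q x + c = (6, 0)
Constraint values g_i(x) = a_i^T x - b_i:
  g_1((-1, 3)) = -1
  g_2((-1, 3)) = -4
Stationarity residual: grad f(x) + sum_i lambda_i a_i = (0, 0)
  -> stationarity OK
Primal feasibility (all g_i <= 0): OK
Dual feasibility (all lambda_i >= 0): OK
Complementary slackness (lambda_i * g_i(x) = 0 for all i): FAILS

Verdict: the first failing condition is complementary_slackness -> comp.

comp


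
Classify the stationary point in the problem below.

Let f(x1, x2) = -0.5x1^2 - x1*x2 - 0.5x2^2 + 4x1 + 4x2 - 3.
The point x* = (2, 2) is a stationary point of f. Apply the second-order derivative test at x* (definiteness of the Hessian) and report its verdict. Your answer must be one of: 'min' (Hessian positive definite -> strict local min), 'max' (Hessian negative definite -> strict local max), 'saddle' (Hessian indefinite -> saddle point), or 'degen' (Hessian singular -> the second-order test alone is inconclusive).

Compute the Hessian H = grad^2 f:
  H = [[-1, -1], [-1, -1]]
Verify stationarity: grad f(x*) = H x* + g = (0, 0).
Eigenvalues of H: -2, 0.
H has a zero eigenvalue (singular; negative semidefinite but not definite), so H is neither positive definite, negative definite, nor indefinite. The second-order test alone is inconclusive -> degen.
(Indeed, f is constant along the null direction of H through x*, so x* is not a strict local extremum.)

degen


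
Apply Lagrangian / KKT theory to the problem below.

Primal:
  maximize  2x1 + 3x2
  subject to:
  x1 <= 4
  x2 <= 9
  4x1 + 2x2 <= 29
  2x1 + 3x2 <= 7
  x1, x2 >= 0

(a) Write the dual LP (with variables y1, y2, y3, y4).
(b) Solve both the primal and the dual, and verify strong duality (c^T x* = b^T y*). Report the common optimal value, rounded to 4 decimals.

The standard primal-dual pair for 'max c^T x s.t. A x <= b, x >= 0' is:
  Dual:  min b^T y  s.t.  A^T y >= c,  y >= 0.

So the dual LP is:
  minimize  4y1 + 9y2 + 29y3 + 7y4
  subject to:
    y1 + 4y3 + 2y4 >= 2
    y2 + 2y3 + 3y4 >= 3
    y1, y2, y3, y4 >= 0

Solving the primal: x* = (3.5, 0).
  primal value c^T x* = 7.
Solving the dual: y* = (0, 0, 0, 1).
  dual value b^T y* = 7.
Strong duality: c^T x* = b^T y*. Confirmed.

7
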